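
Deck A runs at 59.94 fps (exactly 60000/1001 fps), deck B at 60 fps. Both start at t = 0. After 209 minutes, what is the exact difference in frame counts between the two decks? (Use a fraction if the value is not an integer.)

68400/91 frames

209 min = 12540 s.
A emits 60000/1001 × 12540 = 68400000/91 frames; B emits 60 × 12540 = 752400.
Difference = 68400/91 frames (≈ 751.6484); B is ahead of A.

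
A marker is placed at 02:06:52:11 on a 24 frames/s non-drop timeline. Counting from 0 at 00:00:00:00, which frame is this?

frame 182699

Total seconds to the label: (2 × 3600 + 6 × 60 + 52) = 7612.
Frame index = 7612 × 24 + 11 = 182699.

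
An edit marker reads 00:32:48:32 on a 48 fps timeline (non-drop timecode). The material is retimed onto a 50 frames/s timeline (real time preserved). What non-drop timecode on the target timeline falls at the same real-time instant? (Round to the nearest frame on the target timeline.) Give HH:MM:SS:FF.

Source frame index: (0×3600 + 32×60 + 48) × 48 + 32 = 94496.
Real time: 94496 / (48) = 5906/3 s.
Target frame: (5906/3) × (50) = 295300/3 ≈ 98433.333 → 98433.
At 50 labels/s: frame 98433 → 00:32:48:33.

00:32:48:33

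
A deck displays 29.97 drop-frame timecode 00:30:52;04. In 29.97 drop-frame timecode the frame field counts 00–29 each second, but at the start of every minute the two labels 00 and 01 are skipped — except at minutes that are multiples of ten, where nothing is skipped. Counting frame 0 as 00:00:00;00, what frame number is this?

Complete 10-minute blocks: 3, each 17982 frames → 53946.
Remaining 0 whole minutes in the current block: 0 frames.
Within the current minute: 52 × 30 + 4 = 1564. Total = 53946 + 0 + 1564 = 55510.

55510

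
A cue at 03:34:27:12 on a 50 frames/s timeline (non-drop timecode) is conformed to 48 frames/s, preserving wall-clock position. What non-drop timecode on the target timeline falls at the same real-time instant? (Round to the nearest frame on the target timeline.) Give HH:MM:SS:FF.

03:34:27:12

Source frame index: (3×3600 + 34×60 + 27) × 50 + 12 = 643362.
Real time: 643362 / (50) = 321681/25 s.
Target frame: (321681/25) × (48) = 15440688/25 ≈ 617627.520 → 617628.
At 48 labels/s: frame 617628 → 03:34:27:12.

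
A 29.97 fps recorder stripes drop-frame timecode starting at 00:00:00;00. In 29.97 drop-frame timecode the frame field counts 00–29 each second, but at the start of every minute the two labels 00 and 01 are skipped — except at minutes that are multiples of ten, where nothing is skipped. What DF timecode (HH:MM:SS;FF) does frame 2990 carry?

00:01:39;22

Each 10-minute DF block holds 10 × 60 × 30 − 9 × 2 = 17982 frames. 2990 ÷ 17982 → 0 full blocks, remainder 2990.
Within the partial block the first minute is 1800 frames and each further minute 1798, so 1 further minute boundary passed. Total skipped labels = 18 × 0 + 2 × 1 = 2.
Non-drop label index = 2990 + 2 = 2992; at 30 labels/s that is 00:01:39:22, i.e. DF 00:01:39;22.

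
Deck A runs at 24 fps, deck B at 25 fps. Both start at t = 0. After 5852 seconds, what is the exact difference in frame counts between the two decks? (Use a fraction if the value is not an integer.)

5852 frames

A emits 24 × 5852 = 140448 frames; B emits 25 × 5852 = 146300.
Difference = 5852 frames; B is ahead of A.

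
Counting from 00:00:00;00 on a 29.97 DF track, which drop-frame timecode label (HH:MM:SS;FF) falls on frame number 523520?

Each 10-minute DF block holds 10 × 60 × 30 − 9 × 2 = 17982 frames. 523520 ÷ 17982 → 29 full blocks, remainder 2042.
Within the partial block the first minute is 1800 frames and each further minute 1798, so 1 further minute boundary passed. Total skipped labels = 18 × 29 + 2 × 1 = 524.
Non-drop label index = 523520 + 524 = 524044; at 30 labels/s that is 04:51:08:04, i.e. DF 04:51:08;04.

04:51:08;04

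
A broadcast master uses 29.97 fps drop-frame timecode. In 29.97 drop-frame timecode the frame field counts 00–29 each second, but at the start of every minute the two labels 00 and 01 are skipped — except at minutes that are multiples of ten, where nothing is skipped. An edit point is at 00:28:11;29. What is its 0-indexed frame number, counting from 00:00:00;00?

Complete 10-minute blocks: 2, each 17982 frames → 35964.
Remaining 8 whole minutes in the current block: 1800 + 7 × 1798 = 14386 frames.
Within the current minute: 11 × 30 + 29 − 2 = 357 (labels ;00/;01 skipped at this minute). Total = 35964 + 14386 + 357 = 50707.

50707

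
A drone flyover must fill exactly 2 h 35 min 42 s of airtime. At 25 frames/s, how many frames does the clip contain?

2 h 35 min 42 s = 9342 s.
Frames = 9342 × 25 = 233550.

233550 frames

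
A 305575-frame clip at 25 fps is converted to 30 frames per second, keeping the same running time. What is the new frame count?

366690 frames

Target frames = source frames × (target rate / source rate) = 305575 × (30)/(25) = 305575 × 6/5 = 366690.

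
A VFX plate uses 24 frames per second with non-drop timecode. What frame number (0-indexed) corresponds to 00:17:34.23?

25319

Total seconds to the label: (0 × 3600 + 17 × 60 + 34) = 1054.
Frame index = 1054 × 24 + 23 = 25319.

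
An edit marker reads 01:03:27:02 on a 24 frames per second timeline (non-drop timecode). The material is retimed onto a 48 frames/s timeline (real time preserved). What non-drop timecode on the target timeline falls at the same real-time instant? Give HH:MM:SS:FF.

Source frame index: (1×3600 + 3×60 + 27) × 24 + 2 = 91370.
Real time: 91370 / (24) = 45685/12 s.
Target frame: (45685/12) × (48) = 182740.
At 48 labels/s: frame 182740 → 01:03:27:04.

01:03:27:04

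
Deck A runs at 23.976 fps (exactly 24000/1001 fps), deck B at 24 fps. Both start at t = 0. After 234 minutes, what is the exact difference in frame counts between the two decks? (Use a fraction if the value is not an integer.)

234 min = 14040 s.
A emits 24000/1001 × 14040 = 25920000/77 frames; B emits 24 × 14040 = 336960.
Difference = 25920/77 frames (≈ 336.6234); B is ahead of A.

25920/77 frames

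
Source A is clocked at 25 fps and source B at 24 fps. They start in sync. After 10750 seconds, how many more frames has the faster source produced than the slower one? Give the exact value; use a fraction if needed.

10750 frames

A emits 25 × 10750 = 268750 frames; B emits 24 × 10750 = 258000.
Difference = 10750 frames; B is behind A.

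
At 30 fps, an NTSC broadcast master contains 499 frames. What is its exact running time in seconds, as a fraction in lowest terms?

499/30 seconds

Running time = 499 ÷ (30) = 499 × 1/30 = 499/30 s.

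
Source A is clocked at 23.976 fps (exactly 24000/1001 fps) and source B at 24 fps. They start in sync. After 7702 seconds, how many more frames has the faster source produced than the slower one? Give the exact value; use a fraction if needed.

184848/1001 frames

A emits 24000/1001 × 7702 = 184848000/1001 frames; B emits 24 × 7702 = 184848.
Difference = 184848/1001 frames (≈ 184.6633); B is ahead of A.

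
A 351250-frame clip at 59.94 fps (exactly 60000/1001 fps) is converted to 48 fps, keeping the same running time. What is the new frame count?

Target frames = source frames × (target rate / source rate) = 351250 × (48)/(60000/1001) = 351250 × 1001/1250 = 281281.

281281 frames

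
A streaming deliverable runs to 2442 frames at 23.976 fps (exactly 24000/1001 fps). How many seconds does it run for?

101.85175 seconds

Running time = 2442 / (24000/1001) = 101.85175 s.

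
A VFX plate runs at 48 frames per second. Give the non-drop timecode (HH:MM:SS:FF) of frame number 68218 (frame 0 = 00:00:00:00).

00:23:41:10

68218 ÷ 48 = 1421 full seconds, remainder 10 frames.
1421 s = 0 h 23 min 41 s.
Timecode: 00:23:41:10.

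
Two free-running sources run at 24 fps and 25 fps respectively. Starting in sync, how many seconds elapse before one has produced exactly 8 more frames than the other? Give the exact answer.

The gap grows by |25 − 24| = 1 frame per second.
Time for a 8-frame gap: 8 ÷ (1) = 8 s.

8 seconds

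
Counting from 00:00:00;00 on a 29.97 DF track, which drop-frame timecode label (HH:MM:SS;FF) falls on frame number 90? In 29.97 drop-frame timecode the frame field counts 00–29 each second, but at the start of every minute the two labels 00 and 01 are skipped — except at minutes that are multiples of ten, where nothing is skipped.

Ten DF minutes hold 17982 frames, so frame 90 lies in block 0 (frames 0–17981) with 90 frames into that block.
The block's first minute is 1800 frames and the rest 1798 each; 90 frames reaches minute 0, so 0 × 18 + 0 × 2 = 0 labels have been skipped so far.
Adding those back, label number 90 + 0 = 90 at 30 labels/s is 3 s + 0 f = 0 h 0 min 3 s frame 0, i.e. 00:00:03;00.

00:00:03;00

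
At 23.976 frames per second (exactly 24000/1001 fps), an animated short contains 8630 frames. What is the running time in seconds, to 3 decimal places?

359.943 seconds

Running time = 8630 × 1001/24000 = 863863/2400 s ≈ 359.943 s.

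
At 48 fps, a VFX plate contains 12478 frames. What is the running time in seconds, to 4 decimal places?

Running time = 12478 × 1/48 = 6239/24 s ≈ 259.9583 s.

259.9583 seconds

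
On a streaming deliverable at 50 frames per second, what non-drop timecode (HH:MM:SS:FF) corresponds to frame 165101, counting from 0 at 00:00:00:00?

00:55:02:01

165101 ÷ 50 = 3302 full seconds, remainder 1 frame.
3302 s = 0 h 55 min 2 s.
Timecode: 00:55:02:01.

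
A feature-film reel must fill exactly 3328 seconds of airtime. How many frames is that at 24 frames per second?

79872 frames

Frames = 3328 × 24 = 79872.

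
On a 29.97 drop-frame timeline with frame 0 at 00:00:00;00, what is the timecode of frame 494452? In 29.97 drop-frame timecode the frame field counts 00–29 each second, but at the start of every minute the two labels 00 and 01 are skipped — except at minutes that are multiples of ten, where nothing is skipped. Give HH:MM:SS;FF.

04:34:58;06

Ten DF minutes hold 17982 frames, so frame 494452 lies in block 27 (frames 485514–503495) with 8938 frames into that block.
The block's first minute is 1800 frames and the rest 1798 each; 8938 frames reaches minute 4, so 27 × 18 + 4 × 2 = 494 labels have been skipped so far.
Adding those back, label number 494452 + 494 = 494946 at 30 labels/s is 16498 s + 6 f = 4 h 34 min 58 s frame 6, i.e. 04:34:58;06.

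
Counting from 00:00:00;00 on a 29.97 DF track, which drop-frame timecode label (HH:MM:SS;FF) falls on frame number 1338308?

Each 10-minute DF block holds 10 × 60 × 30 − 9 × 2 = 17982 frames. 1338308 ÷ 17982 → 74 full blocks, remainder 7640.
Within the partial block the first minute is 1800 frames and each further minute 1798, so 4 further minute boundaries passed. Total skipped labels = 18 × 74 + 2 × 4 = 1340.
Non-drop label index = 1338308 + 1340 = 1339648; at 30 labels/s that is 12:24:14:28, i.e. DF 12:24:14;28.

12:24:14;28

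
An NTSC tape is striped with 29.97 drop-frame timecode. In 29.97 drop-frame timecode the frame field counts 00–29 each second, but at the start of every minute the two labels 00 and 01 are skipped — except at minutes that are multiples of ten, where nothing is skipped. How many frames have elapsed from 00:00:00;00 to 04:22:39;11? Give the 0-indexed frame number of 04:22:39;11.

As if non-drop at 30 labels/s: (4 × 3600 + 22 × 60 + 39) × 30 + 11 = 472781.
Minute boundaries passed: 262; those not divisible by 10: 262 − 26 = 236; dropped labels = 2 × 236 = 472.
Actual frame index = 472781 − 472 = 472309.

472309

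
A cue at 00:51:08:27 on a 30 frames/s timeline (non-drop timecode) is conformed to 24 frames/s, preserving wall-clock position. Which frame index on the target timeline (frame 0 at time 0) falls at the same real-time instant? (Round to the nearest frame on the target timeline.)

frame 73654

Source frame index: (0×3600 + 51×60 + 8) × 30 + 27 = 92067.
Real time: 92067 / (30) = 30689/10 s.
Target frame: (30689/10) × (24) = 368268/5 ≈ 73653.600 → 73654.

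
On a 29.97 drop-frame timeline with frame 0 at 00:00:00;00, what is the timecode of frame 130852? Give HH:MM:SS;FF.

Each 10-minute DF block holds 10 × 60 × 30 − 9 × 2 = 17982 frames. 130852 ÷ 17982 → 7 full blocks, remainder 4978.
Within the partial block the first minute is 1800 frames and each further minute 1798, so 2 further minute boundaries passed. Total skipped labels = 18 × 7 + 2 × 2 = 130.
Non-drop label index = 130852 + 130 = 130982; at 30 labels/s that is 01:12:46:02, i.e. DF 01:12:46;02.

01:12:46;02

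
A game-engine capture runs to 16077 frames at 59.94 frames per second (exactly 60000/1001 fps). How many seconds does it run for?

Running time = 16077 / (60000/1001) = 268.21795 s.

268.21795 seconds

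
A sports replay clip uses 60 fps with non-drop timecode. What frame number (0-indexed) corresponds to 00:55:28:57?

199737

Total seconds to the label: (0 × 3600 + 55 × 60 + 28) = 3328.
Frame index = 3328 × 60 + 57 = 199737.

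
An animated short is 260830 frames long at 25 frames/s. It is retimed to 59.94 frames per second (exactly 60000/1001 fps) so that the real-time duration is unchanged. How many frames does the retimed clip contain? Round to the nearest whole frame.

Frames at target rate = 260830 × (60000/1001) / (25) = 625992000/1001 ≈ 625366.633.
Nearest whole frame: 625367.

625367 frames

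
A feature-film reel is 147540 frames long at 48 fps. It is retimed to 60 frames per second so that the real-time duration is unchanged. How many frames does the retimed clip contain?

184425 frames

Target frames = source frames × (target rate / source rate) = 147540 × (60)/(48) = 147540 × 5/4 = 184425.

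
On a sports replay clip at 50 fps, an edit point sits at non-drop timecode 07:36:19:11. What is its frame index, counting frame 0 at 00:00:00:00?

frame 1368961

Total seconds to the label: (7 × 3600 + 36 × 60 + 19) = 27379.
Frame index = 27379 × 50 + 11 = 1368961.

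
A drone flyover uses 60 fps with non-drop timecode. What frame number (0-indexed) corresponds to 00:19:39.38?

Total seconds to the label: (0 × 3600 + 19 × 60 + 39) = 1179.
Frame index = 1179 × 60 + 38 = 70778.

frame 70778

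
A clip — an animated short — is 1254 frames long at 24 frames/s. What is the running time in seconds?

Running time = 1254 / (24) = 52.25 s.

52.25 seconds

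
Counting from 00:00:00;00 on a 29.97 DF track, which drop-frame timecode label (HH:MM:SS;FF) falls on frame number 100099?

Ten DF minutes hold 17982 frames, so frame 100099 lies in block 5 (frames 89910–107891) with 10189 frames into that block.
The block's first minute is 1800 frames and the rest 1798 each; 10189 frames reaches minute 5, so 5 × 18 + 5 × 2 = 100 labels have been skipped so far.
Adding those back, label number 100099 + 100 = 100199 at 30 labels/s is 3339 s + 29 f = 0 h 55 min 39 s frame 29, i.e. 00:55:39;29.

00:55:39;29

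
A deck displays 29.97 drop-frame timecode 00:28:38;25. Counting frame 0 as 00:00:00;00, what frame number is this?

51513

Complete 10-minute blocks: 2, each 17982 frames → 35964.
Remaining 8 whole minutes in the current block: 1800 + 7 × 1798 = 14386 frames.
Within the current minute: 38 × 30 + 25 − 2 = 1163 (labels ;00/;01 skipped at this minute). Total = 35964 + 14386 + 1163 = 51513.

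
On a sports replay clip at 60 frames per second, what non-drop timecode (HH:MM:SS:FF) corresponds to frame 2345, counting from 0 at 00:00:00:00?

2345 ÷ 60 = 39 full seconds, remainder 5 frames.
39 s = 0 h 0 min 39 s.
Timecode: 00:00:39:05.

00:00:39:05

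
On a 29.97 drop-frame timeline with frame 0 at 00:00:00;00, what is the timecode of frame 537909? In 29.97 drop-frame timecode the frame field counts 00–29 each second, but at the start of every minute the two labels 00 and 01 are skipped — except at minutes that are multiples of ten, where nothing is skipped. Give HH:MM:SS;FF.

Ten DF minutes hold 17982 frames, so frame 537909 lies in block 29 (frames 521478–539459) with 16431 frames into that block.
The block's first minute is 1800 frames and the rest 1798 each; 16431 frames reaches minute 9, so 29 × 18 + 9 × 2 = 540 labels have been skipped so far.
Adding those back, label number 537909 + 540 = 538449 at 30 labels/s is 17948 s + 9 f = 4 h 59 min 8 s frame 9, i.e. 04:59:08;09.

04:59:08;09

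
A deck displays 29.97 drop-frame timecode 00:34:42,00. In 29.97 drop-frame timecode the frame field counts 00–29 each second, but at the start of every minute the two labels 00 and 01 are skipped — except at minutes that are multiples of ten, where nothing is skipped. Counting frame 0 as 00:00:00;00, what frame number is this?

62398

Complete 10-minute blocks: 3, each 17982 frames → 53946.
Remaining 4 whole minutes in the current block: 1800 + 3 × 1798 = 7194 frames.
Within the current minute: 42 × 30 + 0 − 2 = 1258 (labels ;00/;01 skipped at this minute). Total = 53946 + 7194 + 1258 = 62398.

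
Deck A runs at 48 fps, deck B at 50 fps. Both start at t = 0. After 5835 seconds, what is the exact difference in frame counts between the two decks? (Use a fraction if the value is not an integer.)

A emits 48 × 5835 = 280080 frames; B emits 50 × 5835 = 291750.
Difference = 11670 frames; B is ahead of A.

11670 frames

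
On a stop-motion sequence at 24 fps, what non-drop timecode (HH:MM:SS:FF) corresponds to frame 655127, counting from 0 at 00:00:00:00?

07:34:56:23

655127 ÷ 24 = 27296 full seconds, remainder 23 frames.
27296 s = 7 h 34 min 56 s.
Timecode: 07:34:56:23.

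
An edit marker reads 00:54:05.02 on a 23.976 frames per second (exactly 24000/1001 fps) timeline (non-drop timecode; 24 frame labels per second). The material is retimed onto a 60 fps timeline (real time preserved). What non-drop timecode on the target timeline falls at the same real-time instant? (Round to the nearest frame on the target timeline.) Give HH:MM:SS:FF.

00:54:08:20

Source frame index: (0×3600 + 54×60 + 5) × 24 + 2 = 77882.
Real time: 77882 / (24000/1001) = 38979941/12000 s.
Target frame: (38979941/12000) × (60) = 38979941/200 ≈ 194899.705 → 194900.
At 60 labels/s: frame 194900 → 00:54:08:20.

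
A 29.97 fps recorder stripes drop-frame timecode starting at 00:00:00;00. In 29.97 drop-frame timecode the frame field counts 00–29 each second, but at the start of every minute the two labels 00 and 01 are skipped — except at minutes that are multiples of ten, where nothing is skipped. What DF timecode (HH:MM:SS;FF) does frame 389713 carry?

03:36:43;13

Ten DF minutes hold 17982 frames, so frame 389713 lies in block 21 (frames 377622–395603) with 12091 frames into that block.
The block's first minute is 1800 frames and the rest 1798 each; 12091 frames reaches minute 6, so 21 × 18 + 6 × 2 = 390 labels have been skipped so far.
Adding those back, label number 389713 + 390 = 390103 at 30 labels/s is 13003 s + 13 f = 3 h 36 min 43 s frame 13, i.e. 03:36:43;13.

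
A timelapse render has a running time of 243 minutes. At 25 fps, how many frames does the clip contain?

364500 frames

243 min = 14580 s.
Frames = 14580 × 25 = 364500.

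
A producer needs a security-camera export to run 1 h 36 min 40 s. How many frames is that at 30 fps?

174000 frames

1 h 36 min 40 s = 5800 s.
Frames = 5800 × 30 = 174000.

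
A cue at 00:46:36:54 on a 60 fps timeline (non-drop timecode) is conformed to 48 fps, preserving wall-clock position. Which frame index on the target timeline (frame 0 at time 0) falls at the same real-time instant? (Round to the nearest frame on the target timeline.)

frame 134251

Source frame index: (0×3600 + 46×60 + 36) × 60 + 54 = 167814.
Real time: 167814 / (60) = 27969/10 s.
Target frame: (27969/10) × (48) = 671256/5 ≈ 134251.200 → 134251.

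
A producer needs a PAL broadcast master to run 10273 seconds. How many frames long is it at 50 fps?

513650 frames

Frames = 10273 × 50 = 513650.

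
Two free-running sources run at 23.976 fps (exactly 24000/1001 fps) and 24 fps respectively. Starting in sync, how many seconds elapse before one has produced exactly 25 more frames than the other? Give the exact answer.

The gap grows by |24 − 24000/1001| = 24/1001 frames per second.
Time for a 25-frame gap: 25 ÷ (24/1001) = 25025/24 s.

25025/24 seconds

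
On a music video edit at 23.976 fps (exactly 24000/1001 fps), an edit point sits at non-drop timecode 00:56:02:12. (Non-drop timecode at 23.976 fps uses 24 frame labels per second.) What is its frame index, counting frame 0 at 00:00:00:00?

80700

Total seconds to the label: (0 × 3600 + 56 × 60 + 2) = 3362.
Frame index = 3362 × 24 + 12 = 80700.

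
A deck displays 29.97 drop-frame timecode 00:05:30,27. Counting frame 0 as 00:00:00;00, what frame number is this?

As if non-drop at 30 labels/s: (0 × 3600 + 5 × 60 + 30) × 30 + 27 = 9927.
Minute boundaries passed: 5; those not divisible by 10: 5 − 0 = 5; dropped labels = 2 × 5 = 10.
Actual frame index = 9927 − 10 = 9917.

9917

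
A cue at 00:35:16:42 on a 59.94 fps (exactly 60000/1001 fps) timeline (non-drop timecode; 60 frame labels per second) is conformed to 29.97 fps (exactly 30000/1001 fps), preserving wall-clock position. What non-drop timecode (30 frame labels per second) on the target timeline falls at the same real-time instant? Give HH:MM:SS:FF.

Source frame index: (0×3600 + 35×60 + 16) × 60 + 42 = 127002.
Real time: 127002 / (60000/1001) = 21188167/10000 s.
Target frame: (21188167/10000) × (30000/1001) = 63501.
At 30 labels/s: frame 63501 → 00:35:16:21.

00:35:16:21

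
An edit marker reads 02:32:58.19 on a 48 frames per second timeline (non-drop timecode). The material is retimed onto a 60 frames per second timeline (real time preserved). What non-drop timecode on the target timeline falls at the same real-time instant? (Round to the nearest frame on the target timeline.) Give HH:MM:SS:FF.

Source frame index: (2×3600 + 32×60 + 58) × 48 + 19 = 440563.
Real time: 440563 / (48) = 440563/48 s.
Target frame: (440563/48) × (60) = 2202815/4 ≈ 550703.750 → 550704.
At 60 labels/s: frame 550704 → 02:32:58:24.

02:32:58:24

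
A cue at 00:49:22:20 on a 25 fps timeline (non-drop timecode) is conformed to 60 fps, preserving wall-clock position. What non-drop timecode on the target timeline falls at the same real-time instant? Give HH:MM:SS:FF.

00:49:22:48

Source frame index: (0×3600 + 49×60 + 22) × 25 + 20 = 74070.
Real time: 74070 / (25) = 14814/5 s.
Target frame: (14814/5) × (60) = 177768.
At 60 labels/s: frame 177768 → 00:49:22:48.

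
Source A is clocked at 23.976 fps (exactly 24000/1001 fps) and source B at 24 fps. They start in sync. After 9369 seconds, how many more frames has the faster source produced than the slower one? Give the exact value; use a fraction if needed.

A emits 24000/1001 × 9369 = 224856000/1001 frames; B emits 24 × 9369 = 224856.
Difference = 224856/1001 frames (≈ 224.6314); B is ahead of A.

224856/1001 frames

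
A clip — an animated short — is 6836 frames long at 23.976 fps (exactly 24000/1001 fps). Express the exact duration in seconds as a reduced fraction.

1710709/6000 seconds

Running time = 6836 ÷ (24000/1001) = 6836 × 1001/24000 = 1710709/6000 s.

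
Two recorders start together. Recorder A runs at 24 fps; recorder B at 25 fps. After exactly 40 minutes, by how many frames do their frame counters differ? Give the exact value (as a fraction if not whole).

40 min = 2400 s.
A emits 24 × 2400 = 57600 frames; B emits 25 × 2400 = 60000.
Difference = 2400 frames; B is ahead of A.

2400 frames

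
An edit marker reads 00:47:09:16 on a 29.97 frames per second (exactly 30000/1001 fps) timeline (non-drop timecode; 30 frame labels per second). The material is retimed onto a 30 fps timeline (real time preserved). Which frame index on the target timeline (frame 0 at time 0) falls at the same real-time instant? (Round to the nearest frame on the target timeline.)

Source frame index: (0×3600 + 47×60 + 9) × 30 + 16 = 84886.
Real time: 84886 / (30000/1001) = 42485443/15000 s.
Target frame: (42485443/15000) × (30) = 42485443/500 ≈ 84970.886 → 84971.

frame 84971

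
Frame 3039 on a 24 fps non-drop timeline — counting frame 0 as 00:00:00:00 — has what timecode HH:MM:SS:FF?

3039 ÷ 24 = 126 full seconds, remainder 15 frames.
126 s = 0 h 2 min 6 s.
Timecode: 00:02:06:15.

00:02:06:15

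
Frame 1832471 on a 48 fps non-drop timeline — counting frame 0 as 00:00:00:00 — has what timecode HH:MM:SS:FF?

10:36:16:23

1832471 ÷ 48 = 38176 full seconds, remainder 23 frames.
38176 s = 10 h 36 min 16 s.
Timecode: 10:36:16:23.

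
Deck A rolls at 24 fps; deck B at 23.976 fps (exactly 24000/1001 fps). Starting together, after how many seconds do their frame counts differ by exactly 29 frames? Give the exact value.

The gap grows by |24000/1001 − 24| = 24/1001 frames per second.
Time for a 29-frame gap: 29 ÷ (24/1001) = 29029/24 s.

29029/24 seconds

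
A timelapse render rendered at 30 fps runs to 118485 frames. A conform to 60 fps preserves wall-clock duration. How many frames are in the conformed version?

236970 frames

Target frames = source frames × (target rate / source rate) = 118485 × (60)/(30) = 118485 × 2 = 236970.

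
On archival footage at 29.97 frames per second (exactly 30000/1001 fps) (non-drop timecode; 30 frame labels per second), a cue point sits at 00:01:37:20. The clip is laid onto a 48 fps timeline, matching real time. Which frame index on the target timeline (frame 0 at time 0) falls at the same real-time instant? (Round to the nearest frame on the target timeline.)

frame 4693

Source frame index: (0×3600 + 1×60 + 37) × 30 + 20 = 2930.
Real time: 2930 / (30000/1001) = 293293/3000 s.
Target frame: (293293/3000) × (48) = 586586/125 ≈ 4692.688 → 4693.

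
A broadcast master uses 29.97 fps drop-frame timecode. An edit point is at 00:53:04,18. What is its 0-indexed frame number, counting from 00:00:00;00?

Complete 10-minute blocks: 5, each 17982 frames → 89910.
Remaining 3 whole minutes in the current block: 1800 + 2 × 1798 = 5396 frames.
Within the current minute: 4 × 30 + 18 − 2 = 136 (labels ;00/;01 skipped at this minute). Total = 89910 + 5396 + 136 = 95442.

95442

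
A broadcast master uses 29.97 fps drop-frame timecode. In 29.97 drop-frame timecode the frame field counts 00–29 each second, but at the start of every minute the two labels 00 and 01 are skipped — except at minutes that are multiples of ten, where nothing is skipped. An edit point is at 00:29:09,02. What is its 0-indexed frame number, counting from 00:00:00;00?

Complete 10-minute blocks: 2, each 17982 frames → 35964.
Remaining 9 whole minutes in the current block: 1800 + 8 × 1798 = 16184 frames.
Within the current minute: 9 × 30 + 2 − 2 = 270 (labels ;00/;01 skipped at this minute). Total = 35964 + 16184 + 270 = 52418.

52418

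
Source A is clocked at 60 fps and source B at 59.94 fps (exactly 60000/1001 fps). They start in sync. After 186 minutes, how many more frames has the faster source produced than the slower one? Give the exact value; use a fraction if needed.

669600/1001 frames

186 min = 11160 s.
A emits 60 × 11160 = 669600 frames; B emits 60000/1001 × 11160 = 669600000/1001.
Difference = 669600/1001 frames (≈ 668.9311); B is behind A.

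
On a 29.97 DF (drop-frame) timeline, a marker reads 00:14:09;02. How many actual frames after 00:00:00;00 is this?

Complete 10-minute blocks: 1, each 17982 frames → 17982.
Remaining 4 whole minutes in the current block: 1800 + 3 × 1798 = 7194 frames.
Within the current minute: 9 × 30 + 2 − 2 = 270 (labels ;00/;01 skipped at this minute). Total = 17982 + 7194 + 270 = 25446.

25446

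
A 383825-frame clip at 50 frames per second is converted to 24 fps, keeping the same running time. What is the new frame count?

Target frames = source frames × (target rate / source rate) = 383825 × (24)/(50) = 383825 × 12/25 = 184236.

184236 frames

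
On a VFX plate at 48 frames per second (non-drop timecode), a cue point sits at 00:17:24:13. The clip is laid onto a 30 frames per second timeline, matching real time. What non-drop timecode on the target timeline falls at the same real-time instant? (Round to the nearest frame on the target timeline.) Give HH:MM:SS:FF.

00:17:24:08

Source frame index: (0×3600 + 17×60 + 24) × 48 + 13 = 50125.
Real time: 50125 / (48) = 50125/48 s.
Target frame: (50125/48) × (30) = 250625/8 ≈ 31328.125 → 31328.
At 30 labels/s: frame 31328 → 00:17:24:08.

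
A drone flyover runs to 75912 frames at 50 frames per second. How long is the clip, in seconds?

1518.24 seconds

Running time = 75912 / (50) = 1518.24 s.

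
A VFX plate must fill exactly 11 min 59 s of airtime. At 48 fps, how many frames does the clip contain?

11 min 59 s = 719 s.
Frames = 719 × 48 = 34512.

34512 frames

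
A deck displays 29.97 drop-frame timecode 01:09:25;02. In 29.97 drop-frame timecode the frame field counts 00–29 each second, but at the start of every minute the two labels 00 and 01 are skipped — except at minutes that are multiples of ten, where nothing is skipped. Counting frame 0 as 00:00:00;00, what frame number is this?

As if non-drop at 30 labels/s: (1 × 3600 + 9 × 60 + 25) × 30 + 2 = 124952.
Minute boundaries passed: 69; those not divisible by 10: 69 − 6 = 63; dropped labels = 2 × 63 = 126.
Actual frame index = 124952 − 126 = 124826.

124826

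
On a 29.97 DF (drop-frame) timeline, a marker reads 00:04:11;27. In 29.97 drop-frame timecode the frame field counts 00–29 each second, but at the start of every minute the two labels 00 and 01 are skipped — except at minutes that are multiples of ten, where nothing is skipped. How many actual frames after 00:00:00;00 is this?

Complete 10-minute blocks: 0, each 17982 frames → 0.
Remaining 4 whole minutes in the current block: 1800 + 3 × 1798 = 7194 frames.
Within the current minute: 11 × 30 + 27 − 2 = 355 (labels ;00/;01 skipped at this minute). Total = 0 + 7194 + 355 = 7549.

7549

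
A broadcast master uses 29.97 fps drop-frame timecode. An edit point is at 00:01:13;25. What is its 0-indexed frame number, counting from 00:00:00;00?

Complete 10-minute blocks: 0, each 17982 frames → 0.
Remaining 1 whole minute in the current block: 1800 + 0 × 1798 = 1800 frames.
Within the current minute: 13 × 30 + 25 − 2 = 413 (labels ;00/;01 skipped at this minute). Total = 0 + 1800 + 413 = 2213.

2213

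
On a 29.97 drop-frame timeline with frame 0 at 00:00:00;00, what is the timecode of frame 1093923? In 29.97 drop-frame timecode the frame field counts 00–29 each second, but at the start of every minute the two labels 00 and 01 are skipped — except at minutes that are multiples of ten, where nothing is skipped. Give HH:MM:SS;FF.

10:08:20;19

Ten DF minutes hold 17982 frames, so frame 1093923 lies in block 60 (frames 1078920–1096901) with 15003 frames into that block.
The block's first minute is 1800 frames and the rest 1798 each; 15003 frames reaches minute 8, so 60 × 18 + 8 × 2 = 1096 labels have been skipped so far.
Adding those back, label number 1093923 + 1096 = 1095019 at 30 labels/s is 36500 s + 19 f = 10 h 8 min 20 s frame 19, i.e. 10:08:20;19.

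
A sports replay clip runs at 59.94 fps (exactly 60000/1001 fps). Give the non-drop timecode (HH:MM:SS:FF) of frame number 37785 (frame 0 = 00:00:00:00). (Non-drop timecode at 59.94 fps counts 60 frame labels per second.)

00:10:29:45

37785 ÷ 60 = 629 full seconds, remainder 45 frames.
629 s = 0 h 10 min 29 s.
Timecode: 00:10:29:45.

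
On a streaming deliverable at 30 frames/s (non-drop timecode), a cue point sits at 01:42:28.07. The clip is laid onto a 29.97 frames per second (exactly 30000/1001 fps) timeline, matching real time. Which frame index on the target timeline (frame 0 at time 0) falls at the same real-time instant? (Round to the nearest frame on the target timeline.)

Source frame index: (1×3600 + 42×60 + 28) × 30 + 7 = 184447.
Real time: 184447 / (30) = 184447/30 s.
Target frame: (184447/30) × (30000/1001) = 184447000/1001 ≈ 184262.737 → 184263.

frame 184263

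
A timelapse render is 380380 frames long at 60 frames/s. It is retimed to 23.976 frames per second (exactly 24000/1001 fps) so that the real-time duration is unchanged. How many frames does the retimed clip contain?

Target frames = source frames × (target rate / source rate) = 380380 × (24000/1001)/(60) = 380380 × 400/1001 = 152000.

152000 frames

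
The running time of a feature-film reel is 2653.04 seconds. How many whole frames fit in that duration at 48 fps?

Frames = 2653.04 × 48 = 3183648/25 ≈ 127345.9200.
Complete frames: 127345.

127345 frames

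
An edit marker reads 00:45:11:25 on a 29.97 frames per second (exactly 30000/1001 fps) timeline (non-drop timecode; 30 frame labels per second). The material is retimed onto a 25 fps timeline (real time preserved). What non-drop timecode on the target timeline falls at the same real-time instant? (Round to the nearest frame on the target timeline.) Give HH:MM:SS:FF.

Source frame index: (0×3600 + 45×60 + 11) × 30 + 25 = 81355.
Real time: 81355 / (30000/1001) = 16287271/6000 s.
Target frame: (16287271/6000) × (25) = 16287271/240 ≈ 67863.629 → 67864.
At 25 labels/s: frame 67864 → 00:45:14:14.

00:45:14:14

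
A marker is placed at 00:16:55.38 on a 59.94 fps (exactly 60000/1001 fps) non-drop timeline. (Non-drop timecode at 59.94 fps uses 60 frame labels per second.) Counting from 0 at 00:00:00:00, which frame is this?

Total seconds to the label: (0 × 3600 + 16 × 60 + 55) = 1015.
Frame index = 1015 × 60 + 38 = 60938.

frame 60938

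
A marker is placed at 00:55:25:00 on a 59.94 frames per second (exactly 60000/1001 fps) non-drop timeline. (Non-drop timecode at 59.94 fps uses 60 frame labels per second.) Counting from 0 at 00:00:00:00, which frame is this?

199500

Total seconds to the label: (0 × 3600 + 55 × 60 + 25) = 3325.
Frame index = 3325 × 60 + 0 = 199500.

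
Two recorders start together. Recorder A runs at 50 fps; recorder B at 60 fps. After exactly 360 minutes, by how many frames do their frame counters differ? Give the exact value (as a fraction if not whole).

216000 frames

360 min = 21600 s.
A emits 50 × 21600 = 1080000 frames; B emits 60 × 21600 = 1296000.
Difference = 216000 frames; B is ahead of A.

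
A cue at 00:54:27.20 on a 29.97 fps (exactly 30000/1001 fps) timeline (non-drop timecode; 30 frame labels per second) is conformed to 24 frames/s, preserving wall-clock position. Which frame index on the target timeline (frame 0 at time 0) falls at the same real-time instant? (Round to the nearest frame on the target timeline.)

Source frame index: (0×3600 + 54×60 + 27) × 30 + 20 = 98030.
Real time: 98030 / (30000/1001) = 9812803/3000 s.
Target frame: (9812803/3000) × (24) = 9812803/125 ≈ 78502.424 → 78502.

frame 78502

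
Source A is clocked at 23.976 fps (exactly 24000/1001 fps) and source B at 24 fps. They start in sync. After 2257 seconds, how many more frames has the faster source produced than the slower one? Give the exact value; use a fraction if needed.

54168/1001 frames

A emits 24000/1001 × 2257 = 54168000/1001 frames; B emits 24 × 2257 = 54168.
Difference = 54168/1001 frames (≈ 54.1139); B is ahead of A.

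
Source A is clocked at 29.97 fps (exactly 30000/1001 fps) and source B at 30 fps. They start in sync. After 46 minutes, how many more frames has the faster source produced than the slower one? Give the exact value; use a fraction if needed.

46 min = 2760 s.
A emits 30000/1001 × 2760 = 82800000/1001 frames; B emits 30 × 2760 = 82800.
Difference = 82800/1001 frames (≈ 82.7173); B is ahead of A.

82800/1001 frames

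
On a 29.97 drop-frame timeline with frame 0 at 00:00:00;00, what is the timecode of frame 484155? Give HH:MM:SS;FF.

Each 10-minute DF block holds 10 × 60 × 30 − 9 × 2 = 17982 frames. 484155 ÷ 17982 → 26 full blocks, remainder 16623.
Within the partial block the first minute is 1800 frames and each further minute 1798, so 9 further minute boundaries passed. Total skipped labels = 18 × 26 + 2 × 9 = 486.
Non-drop label index = 484155 + 486 = 484641; at 30 labels/s that is 04:29:14:21, i.e. DF 04:29:14;21.

04:29:14;21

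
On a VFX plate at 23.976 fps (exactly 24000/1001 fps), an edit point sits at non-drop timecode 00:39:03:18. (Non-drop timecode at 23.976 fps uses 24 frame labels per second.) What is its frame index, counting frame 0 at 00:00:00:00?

frame 56250

Total seconds to the label: (0 × 3600 + 39 × 60 + 3) = 2343.
Frame index = 2343 × 24 + 18 = 56250.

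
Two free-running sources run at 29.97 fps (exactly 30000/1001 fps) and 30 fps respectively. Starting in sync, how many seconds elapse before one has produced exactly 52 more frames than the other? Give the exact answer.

26026/15 seconds

The gap grows by |30 − 30000/1001| = 30/1001 frames per second.
Time for a 52-frame gap: 52 ÷ (30/1001) = 26026/15 s.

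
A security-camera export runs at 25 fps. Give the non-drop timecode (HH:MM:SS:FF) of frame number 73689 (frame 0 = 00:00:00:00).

00:49:07:14

73689 ÷ 25 = 2947 full seconds, remainder 14 frames.
2947 s = 0 h 49 min 7 s.
Timecode: 00:49:07:14.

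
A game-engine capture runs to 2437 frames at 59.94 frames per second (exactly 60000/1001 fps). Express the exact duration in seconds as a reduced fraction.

Running time = 2437 ÷ (60000/1001) = 2437 × 1001/60000 = 2439437/60000 s.

2439437/60000 seconds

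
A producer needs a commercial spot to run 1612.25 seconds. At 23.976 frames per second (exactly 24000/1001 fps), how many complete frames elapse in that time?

Frames = 1612.25 × 24000/1001 = 38694000/1001 ≈ 38655.3447.
Complete frames: 38655.

38655 frames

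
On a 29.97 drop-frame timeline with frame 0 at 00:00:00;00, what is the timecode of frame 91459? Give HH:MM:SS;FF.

00:50:51;19

Each 10-minute DF block holds 10 × 60 × 30 − 9 × 2 = 17982 frames. 91459 ÷ 17982 → 5 full blocks, remainder 1549.
Within the partial block the first minute is 1800 frames and each further minute 1798, so 0 further minute boundaries passed. Total skipped labels = 18 × 5 + 2 × 0 = 90.
Non-drop label index = 91459 + 90 = 91549; at 30 labels/s that is 00:50:51:19, i.e. DF 00:50:51;19.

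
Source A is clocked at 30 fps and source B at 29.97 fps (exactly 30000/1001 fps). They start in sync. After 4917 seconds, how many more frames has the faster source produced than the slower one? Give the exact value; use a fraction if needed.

A emits 30 × 4917 = 147510 frames; B emits 30000/1001 × 4917 = 13410000/91.
Difference = 13410/91 frames (≈ 147.3626); B is behind A.

13410/91 frames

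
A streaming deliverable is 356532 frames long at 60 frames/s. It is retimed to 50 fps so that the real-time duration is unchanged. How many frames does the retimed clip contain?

297110 frames

Target frames = source frames × (target rate / source rate) = 356532 × (50)/(60) = 356532 × 5/6 = 297110.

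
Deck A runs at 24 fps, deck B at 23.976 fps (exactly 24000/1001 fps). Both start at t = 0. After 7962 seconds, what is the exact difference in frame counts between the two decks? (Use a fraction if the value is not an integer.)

191088/1001 frames

A emits 24 × 7962 = 191088 frames; B emits 24000/1001 × 7962 = 191088000/1001.
Difference = 191088/1001 frames (≈ 190.8971); B is behind A.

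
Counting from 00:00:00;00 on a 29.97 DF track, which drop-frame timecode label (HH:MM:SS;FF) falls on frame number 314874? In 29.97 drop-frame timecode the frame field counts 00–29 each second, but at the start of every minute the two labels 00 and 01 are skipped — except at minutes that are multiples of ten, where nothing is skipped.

Ten DF minutes hold 17982 frames, so frame 314874 lies in block 17 (frames 305694–323675) with 9180 frames into that block.
The block's first minute is 1800 frames and the rest 1798 each; 9180 frames reaches minute 5, so 17 × 18 + 5 × 2 = 316 labels have been skipped so far.
Adding those back, label number 314874 + 316 = 315190 at 30 labels/s is 10506 s + 10 f = 2 h 55 min 6 s frame 10, i.e. 02:55:06;10.

02:55:06;10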